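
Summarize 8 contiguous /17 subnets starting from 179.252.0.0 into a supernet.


Original prefix: /17
Number of subnets: 8 = 2^3
New prefix = 17 - 3 = 14
Supernet: 179.252.0.0/14


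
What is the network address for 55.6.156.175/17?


IP:   00110111.00000110.10011100.10101111
Mask: 11111111.11111111.10000000.00000000
AND operation:
Net:  00110111.00000110.10000000.00000000
Network: 55.6.128.0/17


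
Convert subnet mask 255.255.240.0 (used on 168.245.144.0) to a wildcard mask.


Subnet mask: 255.255.240.0
Wildcard = 255.255.255.255 - subnet mask
255 - 255 = 0
255 - 255 = 0
255 - 240 = 15
255 - 0 = 255
Wildcard: 0.0.15.255


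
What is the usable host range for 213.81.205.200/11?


Network: 213.64.0.0
Broadcast: 213.95.255.255
First usable = network + 1
Last usable = broadcast - 1
Range: 213.64.0.1 to 213.95.255.254


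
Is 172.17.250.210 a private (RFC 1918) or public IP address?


RFC 1918 private ranges:
  10.0.0.0/8 (10.0.0.0 - 10.255.255.255)
  172.16.0.0/12 (172.16.0.0 - 172.31.255.255)
  192.168.0.0/16 (192.168.0.0 - 192.168.255.255)
Private (in 172.16.0.0/12)


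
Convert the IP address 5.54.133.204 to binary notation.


5 = 00000101
54 = 00110110
133 = 10000101
204 = 11001100
Binary: 00000101.00110110.10000101.11001100


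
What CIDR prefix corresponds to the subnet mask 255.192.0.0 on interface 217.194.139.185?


Binary: 11111111.11000000.00000000.00000000
Count leading 1s
Prefix: /10


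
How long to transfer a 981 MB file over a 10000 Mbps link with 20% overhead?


Effective throughput = 10000 * (1 - 20/100) = 8000 Mbps
File size in Mb = 981 * 8 = 7848 Mb
Time = 7848 / 8000
Time = 0.981 seconds


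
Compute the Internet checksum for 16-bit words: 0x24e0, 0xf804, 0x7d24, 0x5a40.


Sum all words (with carry folding):
+ 0x24e0 = 0x24e0
+ 0xf804 = 0x1ce5
+ 0x7d24 = 0x9a09
+ 0x5a40 = 0xf449
One's complement: ~0xf449
Checksum = 0x0bb6


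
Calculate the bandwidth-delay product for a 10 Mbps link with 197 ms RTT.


BDP = bandwidth * RTT
= 10 Mbps * 197 ms
= 10 * 1e6 * 197 / 1000 bits
= 1970000 bits
= 246250 bytes
= 240.4785 KB
BDP = 1970000 bits (246250 bytes)


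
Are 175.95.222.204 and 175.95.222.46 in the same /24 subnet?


Mask: 255.255.255.0
175.95.222.204 AND mask = 175.95.222.0
175.95.222.46 AND mask = 175.95.222.0
Yes, same subnet (175.95.222.0)


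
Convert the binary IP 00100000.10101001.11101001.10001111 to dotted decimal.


00100000 = 32
10101001 = 169
11101001 = 233
10001111 = 143
IP: 32.169.233.143


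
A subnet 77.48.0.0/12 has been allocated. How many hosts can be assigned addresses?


Host bits = 32 - 12 = 20
Total addresses = 2^20 = 1048576
Usable = total - 2 (network and broadcast)
Usable hosts: 1048574


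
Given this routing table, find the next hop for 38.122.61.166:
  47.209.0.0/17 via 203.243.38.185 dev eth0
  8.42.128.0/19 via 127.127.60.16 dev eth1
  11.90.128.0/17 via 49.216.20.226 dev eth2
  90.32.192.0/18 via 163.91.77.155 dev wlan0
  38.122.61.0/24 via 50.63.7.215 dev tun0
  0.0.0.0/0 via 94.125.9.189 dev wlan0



Longest prefix match for 38.122.61.166:
  /17 47.209.0.0: no
  /19 8.42.128.0: no
  /17 11.90.128.0: no
  /18 90.32.192.0: no
  /24 38.122.61.0: MATCH
  /0 0.0.0.0: MATCH
Selected: next-hop 50.63.7.215 via tun0 (matched /24)


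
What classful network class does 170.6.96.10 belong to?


First octet: 170
Binary: 10101010
10xxxxxx -> Class B (128-191)
Class B, default mask 255.255.0.0 (/16)


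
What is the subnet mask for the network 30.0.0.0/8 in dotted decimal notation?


/8 means 8 network bits, 24 host bits
Binary: 11111111000000000000000000000000
Mask: 255.0.0.0


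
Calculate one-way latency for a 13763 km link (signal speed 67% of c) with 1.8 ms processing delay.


Speed = 0.67 * 3e5 km/s = 201000 km/s
Propagation delay = 13763 / 201000 = 0.0685 s = 68.4726 ms
Processing delay = 1.8 ms
Total one-way latency = 70.2726 ms


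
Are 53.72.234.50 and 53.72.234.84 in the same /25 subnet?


Mask: 255.255.255.128
53.72.234.50 AND mask = 53.72.234.0
53.72.234.84 AND mask = 53.72.234.0
Yes, same subnet (53.72.234.0)


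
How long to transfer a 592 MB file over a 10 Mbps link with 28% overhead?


Effective throughput = 10 * (1 - 28/100) = 7.2 Mbps
File size in Mb = 592 * 8 = 4736 Mb
Time = 4736 / 7.2
Time = 657.7778 seconds


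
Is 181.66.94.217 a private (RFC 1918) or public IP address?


RFC 1918 private ranges:
  10.0.0.0/8 (10.0.0.0 - 10.255.255.255)
  172.16.0.0/12 (172.16.0.0 - 172.31.255.255)
  192.168.0.0/16 (192.168.0.0 - 192.168.255.255)
Public (not in any RFC 1918 range)


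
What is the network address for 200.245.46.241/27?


IP:   11001000.11110101.00101110.11110001
Mask: 11111111.11111111.11111111.11100000
AND operation:
Net:  11001000.11110101.00101110.11100000
Network: 200.245.46.224/27


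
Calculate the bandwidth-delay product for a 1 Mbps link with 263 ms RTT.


BDP = bandwidth * RTT
= 1 Mbps * 263 ms
= 1 * 1e6 * 263 / 1000 bits
= 263000 bits
= 32875 bytes
= 32.1045 KB
BDP = 263000 bits (32875 bytes)


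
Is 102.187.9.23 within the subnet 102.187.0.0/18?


Subnet network: 102.187.0.0
Test IP AND mask: 102.187.0.0
Yes, 102.187.9.23 is in 102.187.0.0/18


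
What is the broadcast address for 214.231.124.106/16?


Network: 214.231.0.0/16
Host bits = 16
Set all host bits to 1:
Broadcast: 214.231.255.255


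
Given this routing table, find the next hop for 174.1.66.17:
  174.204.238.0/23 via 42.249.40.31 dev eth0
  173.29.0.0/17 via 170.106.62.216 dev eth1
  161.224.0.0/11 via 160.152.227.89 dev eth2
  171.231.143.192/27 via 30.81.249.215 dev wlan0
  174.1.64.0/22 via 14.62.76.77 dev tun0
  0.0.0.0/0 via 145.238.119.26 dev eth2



Longest prefix match for 174.1.66.17:
  /23 174.204.238.0: no
  /17 173.29.0.0: no
  /11 161.224.0.0: no
  /27 171.231.143.192: no
  /22 174.1.64.0: MATCH
  /0 0.0.0.0: MATCH
Selected: next-hop 14.62.76.77 via tun0 (matched /22)


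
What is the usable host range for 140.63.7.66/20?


Network: 140.63.0.0
Broadcast: 140.63.15.255
First usable = network + 1
Last usable = broadcast - 1
Range: 140.63.0.1 to 140.63.15.254


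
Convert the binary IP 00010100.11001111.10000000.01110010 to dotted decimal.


00010100 = 20
11001111 = 207
10000000 = 128
01110010 = 114
IP: 20.207.128.114


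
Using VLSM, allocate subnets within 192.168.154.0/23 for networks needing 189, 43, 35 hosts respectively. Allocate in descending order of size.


189 hosts -> /24 (254 usable): 192.168.154.0/24
43 hosts -> /26 (62 usable): 192.168.155.0/26
35 hosts -> /26 (62 usable): 192.168.155.64/26
Allocation: 192.168.154.0/24 (189 hosts, 254 usable); 192.168.155.0/26 (43 hosts, 62 usable); 192.168.155.64/26 (35 hosts, 62 usable)


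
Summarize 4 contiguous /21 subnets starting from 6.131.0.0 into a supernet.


Original prefix: /21
Number of subnets: 4 = 2^2
New prefix = 21 - 2 = 19
Supernet: 6.131.0.0/19


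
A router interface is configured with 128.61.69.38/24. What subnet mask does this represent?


/24 means 24 network bits, 8 host bits
Binary: 11111111111111111111111100000000
Mask: 255.255.255.0


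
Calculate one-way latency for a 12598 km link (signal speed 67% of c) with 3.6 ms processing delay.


Speed = 0.67 * 3e5 km/s = 201000 km/s
Propagation delay = 12598 / 201000 = 0.0627 s = 62.6766 ms
Processing delay = 3.6 ms
Total one-way latency = 66.2766 ms


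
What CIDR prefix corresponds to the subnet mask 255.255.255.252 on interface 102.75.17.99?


Binary: 11111111.11111111.11111111.11111100
Count leading 1s
Prefix: /30


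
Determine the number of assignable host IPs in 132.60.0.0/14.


Host bits = 32 - 14 = 18
Total addresses = 2^18 = 262144
Usable = total - 2 (network and broadcast)
Usable hosts: 262142


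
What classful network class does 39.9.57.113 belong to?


First octet: 39
Binary: 00100111
0xxxxxxx -> Class A (1-126)
Class A, default mask 255.0.0.0 (/8)


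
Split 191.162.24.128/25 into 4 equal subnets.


New prefix = 25 + 2 = 27
Each subnet has 32 addresses
  191.162.24.128/27
  191.162.24.160/27
  191.162.24.192/27
  191.162.24.224/27
Subnets: 191.162.24.128/27, 191.162.24.160/27, 191.162.24.192/27, 191.162.24.224/27


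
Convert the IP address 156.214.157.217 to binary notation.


156 = 10011100
214 = 11010110
157 = 10011101
217 = 11011001
Binary: 10011100.11010110.10011101.11011001


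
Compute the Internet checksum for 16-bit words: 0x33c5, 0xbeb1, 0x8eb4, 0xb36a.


Sum all words (with carry folding):
+ 0x33c5 = 0x33c5
+ 0xbeb1 = 0xf276
+ 0x8eb4 = 0x812b
+ 0xb36a = 0x3496
One's complement: ~0x3496
Checksum = 0xcb69


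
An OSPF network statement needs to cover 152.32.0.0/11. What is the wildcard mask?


Subnet mask: 255.224.0.0
Wildcard = 255.255.255.255 - subnet mask
255 - 255 = 0
255 - 224 = 31
255 - 0 = 255
255 - 0 = 255
Wildcard: 0.31.255.255


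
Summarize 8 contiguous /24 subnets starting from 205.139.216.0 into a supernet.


Original prefix: /24
Number of subnets: 8 = 2^3
New prefix = 24 - 3 = 21
Supernet: 205.139.216.0/21


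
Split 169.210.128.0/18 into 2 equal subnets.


New prefix = 18 + 1 = 19
Each subnet has 8192 addresses
  169.210.128.0/19
  169.210.160.0/19
Subnets: 169.210.128.0/19, 169.210.160.0/19


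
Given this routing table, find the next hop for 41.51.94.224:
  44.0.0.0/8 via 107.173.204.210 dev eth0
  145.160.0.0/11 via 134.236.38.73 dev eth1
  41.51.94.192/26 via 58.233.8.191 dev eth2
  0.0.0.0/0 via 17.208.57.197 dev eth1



Longest prefix match for 41.51.94.224:
  /8 44.0.0.0: no
  /11 145.160.0.0: no
  /26 41.51.94.192: MATCH
  /0 0.0.0.0: MATCH
Selected: next-hop 58.233.8.191 via eth2 (matched /26)


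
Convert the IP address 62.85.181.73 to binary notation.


62 = 00111110
85 = 01010101
181 = 10110101
73 = 01001001
Binary: 00111110.01010101.10110101.01001001


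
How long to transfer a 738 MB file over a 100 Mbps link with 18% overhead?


Effective throughput = 100 * (1 - 18/100) = 82 Mbps
File size in Mb = 738 * 8 = 5904 Mb
Time = 5904 / 82
Time = 72 seconds


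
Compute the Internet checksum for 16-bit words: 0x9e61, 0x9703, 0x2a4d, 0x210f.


Sum all words (with carry folding):
+ 0x9e61 = 0x9e61
+ 0x9703 = 0x3565
+ 0x2a4d = 0x5fb2
+ 0x210f = 0x80c1
One's complement: ~0x80c1
Checksum = 0x7f3e


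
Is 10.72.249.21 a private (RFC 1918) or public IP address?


RFC 1918 private ranges:
  10.0.0.0/8 (10.0.0.0 - 10.255.255.255)
  172.16.0.0/12 (172.16.0.0 - 172.31.255.255)
  192.168.0.0/16 (192.168.0.0 - 192.168.255.255)
Private (in 10.0.0.0/8)


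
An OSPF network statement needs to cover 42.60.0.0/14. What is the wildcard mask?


Subnet mask: 255.252.0.0
Wildcard = 255.255.255.255 - subnet mask
255 - 255 = 0
255 - 252 = 3
255 - 0 = 255
255 - 0 = 255
Wildcard: 0.3.255.255


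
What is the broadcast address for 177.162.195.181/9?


Network: 177.128.0.0/9
Host bits = 23
Set all host bits to 1:
Broadcast: 177.255.255.255


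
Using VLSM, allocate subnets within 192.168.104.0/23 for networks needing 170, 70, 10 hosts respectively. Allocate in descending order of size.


170 hosts -> /24 (254 usable): 192.168.104.0/24
70 hosts -> /25 (126 usable): 192.168.105.0/25
10 hosts -> /28 (14 usable): 192.168.105.128/28
Allocation: 192.168.104.0/24 (170 hosts, 254 usable); 192.168.105.0/25 (70 hosts, 126 usable); 192.168.105.128/28 (10 hosts, 14 usable)


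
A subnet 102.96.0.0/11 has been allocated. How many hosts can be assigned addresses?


Host bits = 32 - 11 = 21
Total addresses = 2^21 = 2097152
Usable = total - 2 (network and broadcast)
Usable hosts: 2097150


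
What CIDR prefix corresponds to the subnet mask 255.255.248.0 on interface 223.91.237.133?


Binary: 11111111.11111111.11111000.00000000
Count leading 1s
Prefix: /21


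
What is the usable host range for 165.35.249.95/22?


Network: 165.35.248.0
Broadcast: 165.35.251.255
First usable = network + 1
Last usable = broadcast - 1
Range: 165.35.248.1 to 165.35.251.254


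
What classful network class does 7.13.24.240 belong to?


First octet: 7
Binary: 00000111
0xxxxxxx -> Class A (1-126)
Class A, default mask 255.0.0.0 (/8)


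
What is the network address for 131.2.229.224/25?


IP:   10000011.00000010.11100101.11100000
Mask: 11111111.11111111.11111111.10000000
AND operation:
Net:  10000011.00000010.11100101.10000000
Network: 131.2.229.128/25


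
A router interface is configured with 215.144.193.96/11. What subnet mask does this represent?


/11 means 11 network bits, 21 host bits
Binary: 11111111111000000000000000000000
Mask: 255.224.0.0


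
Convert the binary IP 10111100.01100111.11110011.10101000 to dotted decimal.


10111100 = 188
01100111 = 103
11110011 = 243
10101000 = 168
IP: 188.103.243.168


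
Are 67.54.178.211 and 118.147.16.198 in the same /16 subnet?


Mask: 255.255.0.0
67.54.178.211 AND mask = 67.54.0.0
118.147.16.198 AND mask = 118.147.0.0
No, different subnets (67.54.0.0 vs 118.147.0.0)


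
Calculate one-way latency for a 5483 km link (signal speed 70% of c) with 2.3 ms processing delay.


Speed = 0.7 * 3e5 km/s = 210000 km/s
Propagation delay = 5483 / 210000 = 0.0261 s = 26.1095 ms
Processing delay = 2.3 ms
Total one-way latency = 28.4095 ms


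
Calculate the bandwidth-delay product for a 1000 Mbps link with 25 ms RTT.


BDP = bandwidth * RTT
= 1000 Mbps * 25 ms
= 1000 * 1e6 * 25 / 1000 bits
= 25000000 bits
= 3125000 bytes
= 3051.7578 KB
BDP = 25000000 bits (3125000 bytes)


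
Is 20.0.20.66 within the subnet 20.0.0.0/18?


Subnet network: 20.0.0.0
Test IP AND mask: 20.0.0.0
Yes, 20.0.20.66 is in 20.0.0.0/18


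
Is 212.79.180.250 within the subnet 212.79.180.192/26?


Subnet network: 212.79.180.192
Test IP AND mask: 212.79.180.192
Yes, 212.79.180.250 is in 212.79.180.192/26


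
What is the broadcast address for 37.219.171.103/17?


Network: 37.219.128.0/17
Host bits = 15
Set all host bits to 1:
Broadcast: 37.219.255.255


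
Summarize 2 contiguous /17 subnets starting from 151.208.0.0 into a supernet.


Original prefix: /17
Number of subnets: 2 = 2^1
New prefix = 17 - 1 = 16
Supernet: 151.208.0.0/16


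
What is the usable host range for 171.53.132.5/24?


Network: 171.53.132.0
Broadcast: 171.53.132.255
First usable = network + 1
Last usable = broadcast - 1
Range: 171.53.132.1 to 171.53.132.254


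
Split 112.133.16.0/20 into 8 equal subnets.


New prefix = 20 + 3 = 23
Each subnet has 512 addresses
  112.133.16.0/23
  112.133.18.0/23
  112.133.20.0/23
  112.133.22.0/23
  112.133.24.0/23
  112.133.26.0/23
  112.133.28.0/23
  112.133.30.0/23
Subnets: 112.133.16.0/23, 112.133.18.0/23, 112.133.20.0/23, 112.133.22.0/23, 112.133.24.0/23, 112.133.26.0/23, 112.133.28.0/23, 112.133.30.0/23


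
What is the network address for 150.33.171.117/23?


IP:   10010110.00100001.10101011.01110101
Mask: 11111111.11111111.11111110.00000000
AND operation:
Net:  10010110.00100001.10101010.00000000
Network: 150.33.170.0/23


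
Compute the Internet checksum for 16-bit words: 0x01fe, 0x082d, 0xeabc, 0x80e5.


Sum all words (with carry folding):
+ 0x01fe = 0x01fe
+ 0x082d = 0x0a2b
+ 0xeabc = 0xf4e7
+ 0x80e5 = 0x75cd
One's complement: ~0x75cd
Checksum = 0x8a32


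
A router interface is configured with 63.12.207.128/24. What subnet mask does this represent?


/24 means 24 network bits, 8 host bits
Binary: 11111111111111111111111100000000
Mask: 255.255.255.0


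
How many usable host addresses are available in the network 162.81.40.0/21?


Host bits = 32 - 21 = 11
Total addresses = 2^11 = 2048
Usable = total - 2 (network and broadcast)
Usable hosts: 2046


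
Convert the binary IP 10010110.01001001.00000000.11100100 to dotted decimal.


10010110 = 150
01001001 = 73
00000000 = 0
11100100 = 228
IP: 150.73.0.228


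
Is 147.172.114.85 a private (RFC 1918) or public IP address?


RFC 1918 private ranges:
  10.0.0.0/8 (10.0.0.0 - 10.255.255.255)
  172.16.0.0/12 (172.16.0.0 - 172.31.255.255)
  192.168.0.0/16 (192.168.0.0 - 192.168.255.255)
Public (not in any RFC 1918 range)


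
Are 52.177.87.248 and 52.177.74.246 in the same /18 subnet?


Mask: 255.255.192.0
52.177.87.248 AND mask = 52.177.64.0
52.177.74.246 AND mask = 52.177.64.0
Yes, same subnet (52.177.64.0)


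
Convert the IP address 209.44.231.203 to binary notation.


209 = 11010001
44 = 00101100
231 = 11100111
203 = 11001011
Binary: 11010001.00101100.11100111.11001011


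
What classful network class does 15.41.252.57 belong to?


First octet: 15
Binary: 00001111
0xxxxxxx -> Class A (1-126)
Class A, default mask 255.0.0.0 (/8)


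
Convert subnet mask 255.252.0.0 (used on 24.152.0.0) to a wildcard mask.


Subnet mask: 255.252.0.0
Wildcard = 255.255.255.255 - subnet mask
255 - 255 = 0
255 - 252 = 3
255 - 0 = 255
255 - 0 = 255
Wildcard: 0.3.255.255


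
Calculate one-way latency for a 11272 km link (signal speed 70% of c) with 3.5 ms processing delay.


Speed = 0.7 * 3e5 km/s = 210000 km/s
Propagation delay = 11272 / 210000 = 0.0537 s = 53.6762 ms
Processing delay = 3.5 ms
Total one-way latency = 57.1762 ms


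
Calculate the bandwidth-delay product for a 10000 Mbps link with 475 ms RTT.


BDP = bandwidth * RTT
= 10000 Mbps * 475 ms
= 10000 * 1e6 * 475 / 1000 bits
= 4750000000 bits
= 593750000 bytes
= 579833.9844 KB
BDP = 4750000000 bits (593750000 bytes)


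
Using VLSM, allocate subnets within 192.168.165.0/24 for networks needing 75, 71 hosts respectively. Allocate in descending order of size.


75 hosts -> /25 (126 usable): 192.168.165.0/25
71 hosts -> /25 (126 usable): 192.168.165.128/25
Allocation: 192.168.165.0/25 (75 hosts, 126 usable); 192.168.165.128/25 (71 hosts, 126 usable)


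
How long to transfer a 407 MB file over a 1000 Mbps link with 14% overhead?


Effective throughput = 1000 * (1 - 14/100) = 860 Mbps
File size in Mb = 407 * 8 = 3256 Mb
Time = 3256 / 860
Time = 3.786 seconds


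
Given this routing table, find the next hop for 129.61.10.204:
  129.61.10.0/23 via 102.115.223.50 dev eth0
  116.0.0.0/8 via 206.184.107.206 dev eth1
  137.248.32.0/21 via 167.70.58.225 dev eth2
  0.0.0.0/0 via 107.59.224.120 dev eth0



Longest prefix match for 129.61.10.204:
  /23 129.61.10.0: MATCH
  /8 116.0.0.0: no
  /21 137.248.32.0: no
  /0 0.0.0.0: MATCH
Selected: next-hop 102.115.223.50 via eth0 (matched /23)


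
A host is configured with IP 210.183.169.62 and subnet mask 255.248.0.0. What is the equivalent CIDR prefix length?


Binary: 11111111.11111000.00000000.00000000
Count leading 1s
Prefix: /13


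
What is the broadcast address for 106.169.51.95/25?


Network: 106.169.51.0/25
Host bits = 7
Set all host bits to 1:
Broadcast: 106.169.51.127


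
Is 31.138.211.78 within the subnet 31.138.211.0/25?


Subnet network: 31.138.211.0
Test IP AND mask: 31.138.211.0
Yes, 31.138.211.78 is in 31.138.211.0/25


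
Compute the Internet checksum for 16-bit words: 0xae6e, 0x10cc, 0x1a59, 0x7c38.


Sum all words (with carry folding):
+ 0xae6e = 0xae6e
+ 0x10cc = 0xbf3a
+ 0x1a59 = 0xd993
+ 0x7c38 = 0x55cc
One's complement: ~0x55cc
Checksum = 0xaa33


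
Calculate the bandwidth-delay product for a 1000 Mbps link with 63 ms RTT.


BDP = bandwidth * RTT
= 1000 Mbps * 63 ms
= 1000 * 1e6 * 63 / 1000 bits
= 63000000 bits
= 7875000 bytes
= 7690.4297 KB
BDP = 63000000 bits (7875000 bytes)


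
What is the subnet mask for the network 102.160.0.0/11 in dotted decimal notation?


/11 means 11 network bits, 21 host bits
Binary: 11111111111000000000000000000000
Mask: 255.224.0.0


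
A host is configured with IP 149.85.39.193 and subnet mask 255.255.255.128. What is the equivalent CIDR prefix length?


Binary: 11111111.11111111.11111111.10000000
Count leading 1s
Prefix: /25


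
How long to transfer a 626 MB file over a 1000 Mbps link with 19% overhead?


Effective throughput = 1000 * (1 - 19/100) = 810 Mbps
File size in Mb = 626 * 8 = 5008 Mb
Time = 5008 / 810
Time = 6.1827 seconds


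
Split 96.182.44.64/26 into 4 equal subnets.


New prefix = 26 + 2 = 28
Each subnet has 16 addresses
  96.182.44.64/28
  96.182.44.80/28
  96.182.44.96/28
  96.182.44.112/28
Subnets: 96.182.44.64/28, 96.182.44.80/28, 96.182.44.96/28, 96.182.44.112/28


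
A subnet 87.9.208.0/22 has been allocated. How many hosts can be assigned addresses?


Host bits = 32 - 22 = 10
Total addresses = 2^10 = 1024
Usable = total - 2 (network and broadcast)
Usable hosts: 1022


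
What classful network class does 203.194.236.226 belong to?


First octet: 203
Binary: 11001011
110xxxxx -> Class C (192-223)
Class C, default mask 255.255.255.0 (/24)


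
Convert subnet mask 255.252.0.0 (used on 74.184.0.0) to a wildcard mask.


Subnet mask: 255.252.0.0
Wildcard = 255.255.255.255 - subnet mask
255 - 255 = 0
255 - 252 = 3
255 - 0 = 255
255 - 0 = 255
Wildcard: 0.3.255.255


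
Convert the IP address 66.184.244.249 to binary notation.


66 = 01000010
184 = 10111000
244 = 11110100
249 = 11111001
Binary: 01000010.10111000.11110100.11111001


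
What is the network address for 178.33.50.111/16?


IP:   10110010.00100001.00110010.01101111
Mask: 11111111.11111111.00000000.00000000
AND operation:
Net:  10110010.00100001.00000000.00000000
Network: 178.33.0.0/16


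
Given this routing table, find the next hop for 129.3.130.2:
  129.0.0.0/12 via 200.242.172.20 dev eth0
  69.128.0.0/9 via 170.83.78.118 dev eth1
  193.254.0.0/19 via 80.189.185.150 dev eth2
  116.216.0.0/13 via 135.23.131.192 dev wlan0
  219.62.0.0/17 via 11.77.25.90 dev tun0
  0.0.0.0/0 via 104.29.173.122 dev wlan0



Longest prefix match for 129.3.130.2:
  /12 129.0.0.0: MATCH
  /9 69.128.0.0: no
  /19 193.254.0.0: no
  /13 116.216.0.0: no
  /17 219.62.0.0: no
  /0 0.0.0.0: MATCH
Selected: next-hop 200.242.172.20 via eth0 (matched /12)


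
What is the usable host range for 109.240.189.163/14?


Network: 109.240.0.0
Broadcast: 109.243.255.255
First usable = network + 1
Last usable = broadcast - 1
Range: 109.240.0.1 to 109.243.255.254


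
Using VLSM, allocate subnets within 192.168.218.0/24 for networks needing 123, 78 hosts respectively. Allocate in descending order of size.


123 hosts -> /25 (126 usable): 192.168.218.0/25
78 hosts -> /25 (126 usable): 192.168.218.128/25
Allocation: 192.168.218.0/25 (123 hosts, 126 usable); 192.168.218.128/25 (78 hosts, 126 usable)


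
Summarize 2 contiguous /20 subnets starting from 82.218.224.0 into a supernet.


Original prefix: /20
Number of subnets: 2 = 2^1
New prefix = 20 - 1 = 19
Supernet: 82.218.224.0/19


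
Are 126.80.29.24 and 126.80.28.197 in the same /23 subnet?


Mask: 255.255.254.0
126.80.29.24 AND mask = 126.80.28.0
126.80.28.197 AND mask = 126.80.28.0
Yes, same subnet (126.80.28.0)


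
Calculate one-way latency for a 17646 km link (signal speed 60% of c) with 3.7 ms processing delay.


Speed = 0.6 * 3e5 km/s = 180000 km/s
Propagation delay = 17646 / 180000 = 0.098 s = 98.0333 ms
Processing delay = 3.7 ms
Total one-way latency = 101.7333 ms


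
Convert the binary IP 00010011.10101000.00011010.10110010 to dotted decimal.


00010011 = 19
10101000 = 168
00011010 = 26
10110010 = 178
IP: 19.168.26.178


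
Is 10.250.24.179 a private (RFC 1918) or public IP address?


RFC 1918 private ranges:
  10.0.0.0/8 (10.0.0.0 - 10.255.255.255)
  172.16.0.0/12 (172.16.0.0 - 172.31.255.255)
  192.168.0.0/16 (192.168.0.0 - 192.168.255.255)
Private (in 10.0.0.0/8)


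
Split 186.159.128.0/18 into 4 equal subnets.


New prefix = 18 + 2 = 20
Each subnet has 4096 addresses
  186.159.128.0/20
  186.159.144.0/20
  186.159.160.0/20
  186.159.176.0/20
Subnets: 186.159.128.0/20, 186.159.144.0/20, 186.159.160.0/20, 186.159.176.0/20


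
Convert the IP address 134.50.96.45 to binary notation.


134 = 10000110
50 = 00110010
96 = 01100000
45 = 00101101
Binary: 10000110.00110010.01100000.00101101


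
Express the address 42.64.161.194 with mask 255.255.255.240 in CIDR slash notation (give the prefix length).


Binary: 11111111.11111111.11111111.11110000
Count leading 1s
Prefix: /28


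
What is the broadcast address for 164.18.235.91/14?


Network: 164.16.0.0/14
Host bits = 18
Set all host bits to 1:
Broadcast: 164.19.255.255


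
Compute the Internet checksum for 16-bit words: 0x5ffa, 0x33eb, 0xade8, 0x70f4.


Sum all words (with carry folding):
+ 0x5ffa = 0x5ffa
+ 0x33eb = 0x93e5
+ 0xade8 = 0x41ce
+ 0x70f4 = 0xb2c2
One's complement: ~0xb2c2
Checksum = 0x4d3d


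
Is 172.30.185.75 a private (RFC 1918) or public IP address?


RFC 1918 private ranges:
  10.0.0.0/8 (10.0.0.0 - 10.255.255.255)
  172.16.0.0/12 (172.16.0.0 - 172.31.255.255)
  192.168.0.0/16 (192.168.0.0 - 192.168.255.255)
Private (in 172.16.0.0/12)


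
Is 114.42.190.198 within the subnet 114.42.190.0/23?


Subnet network: 114.42.190.0
Test IP AND mask: 114.42.190.0
Yes, 114.42.190.198 is in 114.42.190.0/23


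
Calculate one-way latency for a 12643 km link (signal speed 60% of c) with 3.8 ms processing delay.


Speed = 0.6 * 3e5 km/s = 180000 km/s
Propagation delay = 12643 / 180000 = 0.0702 s = 70.2389 ms
Processing delay = 3.8 ms
Total one-way latency = 74.0389 ms


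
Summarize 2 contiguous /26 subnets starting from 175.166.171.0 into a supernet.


Original prefix: /26
Number of subnets: 2 = 2^1
New prefix = 26 - 1 = 25
Supernet: 175.166.171.0/25


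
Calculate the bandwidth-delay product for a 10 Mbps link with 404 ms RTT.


BDP = bandwidth * RTT
= 10 Mbps * 404 ms
= 10 * 1e6 * 404 / 1000 bits
= 4040000 bits
= 505000 bytes
= 493.1641 KB
BDP = 4040000 bits (505000 bytes)


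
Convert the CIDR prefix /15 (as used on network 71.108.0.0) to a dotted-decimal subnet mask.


/15 means 15 network bits, 17 host bits
Binary: 11111111111111100000000000000000
Mask: 255.254.0.0


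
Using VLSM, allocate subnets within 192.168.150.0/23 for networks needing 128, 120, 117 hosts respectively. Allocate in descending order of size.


128 hosts -> /24 (254 usable): 192.168.150.0/24
120 hosts -> /25 (126 usable): 192.168.151.0/25
117 hosts -> /25 (126 usable): 192.168.151.128/25
Allocation: 192.168.150.0/24 (128 hosts, 254 usable); 192.168.151.0/25 (120 hosts, 126 usable); 192.168.151.128/25 (117 hosts, 126 usable)


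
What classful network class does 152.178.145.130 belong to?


First octet: 152
Binary: 10011000
10xxxxxx -> Class B (128-191)
Class B, default mask 255.255.0.0 (/16)


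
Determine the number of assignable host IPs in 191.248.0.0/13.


Host bits = 32 - 13 = 19
Total addresses = 2^19 = 524288
Usable = total - 2 (network and broadcast)
Usable hosts: 524286


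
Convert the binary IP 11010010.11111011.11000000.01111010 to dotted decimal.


11010010 = 210
11111011 = 251
11000000 = 192
01111010 = 122
IP: 210.251.192.122


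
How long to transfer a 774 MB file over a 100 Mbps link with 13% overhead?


Effective throughput = 100 * (1 - 13/100) = 87 Mbps
File size in Mb = 774 * 8 = 6192 Mb
Time = 6192 / 87
Time = 71.1724 seconds


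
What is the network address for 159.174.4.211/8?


IP:   10011111.10101110.00000100.11010011
Mask: 11111111.00000000.00000000.00000000
AND operation:
Net:  10011111.00000000.00000000.00000000
Network: 159.0.0.0/8


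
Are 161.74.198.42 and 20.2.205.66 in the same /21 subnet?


Mask: 255.255.248.0
161.74.198.42 AND mask = 161.74.192.0
20.2.205.66 AND mask = 20.2.200.0
No, different subnets (161.74.192.0 vs 20.2.200.0)


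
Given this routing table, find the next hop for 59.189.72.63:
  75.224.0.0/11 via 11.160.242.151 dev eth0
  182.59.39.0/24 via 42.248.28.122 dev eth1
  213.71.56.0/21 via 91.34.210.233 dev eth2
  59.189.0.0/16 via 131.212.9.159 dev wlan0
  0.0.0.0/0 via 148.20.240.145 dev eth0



Longest prefix match for 59.189.72.63:
  /11 75.224.0.0: no
  /24 182.59.39.0: no
  /21 213.71.56.0: no
  /16 59.189.0.0: MATCH
  /0 0.0.0.0: MATCH
Selected: next-hop 131.212.9.159 via wlan0 (matched /16)


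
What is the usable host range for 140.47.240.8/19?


Network: 140.47.224.0
Broadcast: 140.47.255.255
First usable = network + 1
Last usable = broadcast - 1
Range: 140.47.224.1 to 140.47.255.254


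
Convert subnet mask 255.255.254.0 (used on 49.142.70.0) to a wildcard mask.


Subnet mask: 255.255.254.0
Wildcard = 255.255.255.255 - subnet mask
255 - 255 = 0
255 - 255 = 0
255 - 254 = 1
255 - 0 = 255
Wildcard: 0.0.1.255


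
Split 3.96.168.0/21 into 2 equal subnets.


New prefix = 21 + 1 = 22
Each subnet has 1024 addresses
  3.96.168.0/22
  3.96.172.0/22
Subnets: 3.96.168.0/22, 3.96.172.0/22


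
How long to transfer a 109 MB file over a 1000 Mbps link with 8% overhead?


Effective throughput = 1000 * (1 - 8/100) = 920 Mbps
File size in Mb = 109 * 8 = 872 Mb
Time = 872 / 920
Time = 0.9478 seconds


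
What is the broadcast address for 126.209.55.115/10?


Network: 126.192.0.0/10
Host bits = 22
Set all host bits to 1:
Broadcast: 126.255.255.255


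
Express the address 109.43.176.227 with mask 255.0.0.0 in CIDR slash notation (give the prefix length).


Binary: 11111111.00000000.00000000.00000000
Count leading 1s
Prefix: /8


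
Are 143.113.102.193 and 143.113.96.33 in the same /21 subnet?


Mask: 255.255.248.0
143.113.102.193 AND mask = 143.113.96.0
143.113.96.33 AND mask = 143.113.96.0
Yes, same subnet (143.113.96.0)


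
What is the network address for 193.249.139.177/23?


IP:   11000001.11111001.10001011.10110001
Mask: 11111111.11111111.11111110.00000000
AND operation:
Net:  11000001.11111001.10001010.00000000
Network: 193.249.138.0/23


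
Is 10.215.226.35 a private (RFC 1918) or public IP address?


RFC 1918 private ranges:
  10.0.0.0/8 (10.0.0.0 - 10.255.255.255)
  172.16.0.0/12 (172.16.0.0 - 172.31.255.255)
  192.168.0.0/16 (192.168.0.0 - 192.168.255.255)
Private (in 10.0.0.0/8)


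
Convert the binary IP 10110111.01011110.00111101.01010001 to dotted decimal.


10110111 = 183
01011110 = 94
00111101 = 61
01010001 = 81
IP: 183.94.61.81


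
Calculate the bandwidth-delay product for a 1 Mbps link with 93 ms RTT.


BDP = bandwidth * RTT
= 1 Mbps * 93 ms
= 1 * 1e6 * 93 / 1000 bits
= 93000 bits
= 11625 bytes
= 11.3525 KB
BDP = 93000 bits (11625 bytes)


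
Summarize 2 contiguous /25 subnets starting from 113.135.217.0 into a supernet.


Original prefix: /25
Number of subnets: 2 = 2^1
New prefix = 25 - 1 = 24
Supernet: 113.135.217.0/24


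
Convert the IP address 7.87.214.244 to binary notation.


7 = 00000111
87 = 01010111
214 = 11010110
244 = 11110100
Binary: 00000111.01010111.11010110.11110100


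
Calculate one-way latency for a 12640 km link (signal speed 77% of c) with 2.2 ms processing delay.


Speed = 0.77 * 3e5 km/s = 231000 km/s
Propagation delay = 12640 / 231000 = 0.0547 s = 54.7186 ms
Processing delay = 2.2 ms
Total one-way latency = 56.9186 ms


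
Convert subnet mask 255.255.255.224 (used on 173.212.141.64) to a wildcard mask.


Subnet mask: 255.255.255.224
Wildcard = 255.255.255.255 - subnet mask
255 - 255 = 0
255 - 255 = 0
255 - 255 = 0
255 - 224 = 31
Wildcard: 0.0.0.31


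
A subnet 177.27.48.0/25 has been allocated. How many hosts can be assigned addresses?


Host bits = 32 - 25 = 7
Total addresses = 2^7 = 128
Usable = total - 2 (network and broadcast)
Usable hosts: 126


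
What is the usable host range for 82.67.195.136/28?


Network: 82.67.195.128
Broadcast: 82.67.195.143
First usable = network + 1
Last usable = broadcast - 1
Range: 82.67.195.129 to 82.67.195.142


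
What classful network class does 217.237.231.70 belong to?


First octet: 217
Binary: 11011001
110xxxxx -> Class C (192-223)
Class C, default mask 255.255.255.0 (/24)


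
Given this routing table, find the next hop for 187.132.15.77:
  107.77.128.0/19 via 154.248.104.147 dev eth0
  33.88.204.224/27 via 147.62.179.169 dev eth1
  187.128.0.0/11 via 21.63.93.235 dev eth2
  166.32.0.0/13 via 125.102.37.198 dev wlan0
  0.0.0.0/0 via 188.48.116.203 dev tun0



Longest prefix match for 187.132.15.77:
  /19 107.77.128.0: no
  /27 33.88.204.224: no
  /11 187.128.0.0: MATCH
  /13 166.32.0.0: no
  /0 0.0.0.0: MATCH
Selected: next-hop 21.63.93.235 via eth2 (matched /11)


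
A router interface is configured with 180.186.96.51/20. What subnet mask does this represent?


/20 means 20 network bits, 12 host bits
Binary: 11111111111111111111000000000000
Mask: 255.255.240.0


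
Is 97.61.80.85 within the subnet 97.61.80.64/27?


Subnet network: 97.61.80.64
Test IP AND mask: 97.61.80.64
Yes, 97.61.80.85 is in 97.61.80.64/27


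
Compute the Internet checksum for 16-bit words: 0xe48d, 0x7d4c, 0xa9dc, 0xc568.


Sum all words (with carry folding):
+ 0xe48d = 0xe48d
+ 0x7d4c = 0x61da
+ 0xa9dc = 0x0bb7
+ 0xc568 = 0xd11f
One's complement: ~0xd11f
Checksum = 0x2ee0


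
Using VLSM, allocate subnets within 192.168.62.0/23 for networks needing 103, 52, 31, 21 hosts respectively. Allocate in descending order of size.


103 hosts -> /25 (126 usable): 192.168.62.0/25
52 hosts -> /26 (62 usable): 192.168.62.128/26
31 hosts -> /26 (62 usable): 192.168.62.192/26
21 hosts -> /27 (30 usable): 192.168.63.0/27
Allocation: 192.168.62.0/25 (103 hosts, 126 usable); 192.168.62.128/26 (52 hosts, 62 usable); 192.168.62.192/26 (31 hosts, 62 usable); 192.168.63.0/27 (21 hosts, 30 usable)


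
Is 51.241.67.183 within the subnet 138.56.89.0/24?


Subnet network: 138.56.89.0
Test IP AND mask: 51.241.67.0
No, 51.241.67.183 is not in 138.56.89.0/24


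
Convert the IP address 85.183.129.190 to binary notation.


85 = 01010101
183 = 10110111
129 = 10000001
190 = 10111110
Binary: 01010101.10110111.10000001.10111110


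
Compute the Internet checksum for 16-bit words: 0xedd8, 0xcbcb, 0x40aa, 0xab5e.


Sum all words (with carry folding):
+ 0xedd8 = 0xedd8
+ 0xcbcb = 0xb9a4
+ 0x40aa = 0xfa4e
+ 0xab5e = 0xa5ad
One's complement: ~0xa5ad
Checksum = 0x5a52


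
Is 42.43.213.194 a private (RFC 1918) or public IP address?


RFC 1918 private ranges:
  10.0.0.0/8 (10.0.0.0 - 10.255.255.255)
  172.16.0.0/12 (172.16.0.0 - 172.31.255.255)
  192.168.0.0/16 (192.168.0.0 - 192.168.255.255)
Public (not in any RFC 1918 range)


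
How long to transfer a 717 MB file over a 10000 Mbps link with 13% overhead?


Effective throughput = 10000 * (1 - 13/100) = 8700 Mbps
File size in Mb = 717 * 8 = 5736 Mb
Time = 5736 / 8700
Time = 0.6593 seconds


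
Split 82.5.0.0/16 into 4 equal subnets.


New prefix = 16 + 2 = 18
Each subnet has 16384 addresses
  82.5.0.0/18
  82.5.64.0/18
  82.5.128.0/18
  82.5.192.0/18
Subnets: 82.5.0.0/18, 82.5.64.0/18, 82.5.128.0/18, 82.5.192.0/18


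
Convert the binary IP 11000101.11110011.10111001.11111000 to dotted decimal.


11000101 = 197
11110011 = 243
10111001 = 185
11111000 = 248
IP: 197.243.185.248


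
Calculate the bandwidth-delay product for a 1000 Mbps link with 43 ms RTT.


BDP = bandwidth * RTT
= 1000 Mbps * 43 ms
= 1000 * 1e6 * 43 / 1000 bits
= 43000000 bits
= 5375000 bytes
= 5249.0234 KB
BDP = 43000000 bits (5375000 bytes)


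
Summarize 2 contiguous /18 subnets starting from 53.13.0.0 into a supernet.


Original prefix: /18
Number of subnets: 2 = 2^1
New prefix = 18 - 1 = 17
Supernet: 53.13.0.0/17


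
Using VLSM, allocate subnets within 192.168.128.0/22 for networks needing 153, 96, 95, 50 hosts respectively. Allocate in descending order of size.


153 hosts -> /24 (254 usable): 192.168.128.0/24
96 hosts -> /25 (126 usable): 192.168.129.0/25
95 hosts -> /25 (126 usable): 192.168.129.128/25
50 hosts -> /26 (62 usable): 192.168.130.0/26
Allocation: 192.168.128.0/24 (153 hosts, 254 usable); 192.168.129.0/25 (96 hosts, 126 usable); 192.168.129.128/25 (95 hosts, 126 usable); 192.168.130.0/26 (50 hosts, 62 usable)


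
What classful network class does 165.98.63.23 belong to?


First octet: 165
Binary: 10100101
10xxxxxx -> Class B (128-191)
Class B, default mask 255.255.0.0 (/16)


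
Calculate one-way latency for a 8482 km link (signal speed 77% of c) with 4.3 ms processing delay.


Speed = 0.77 * 3e5 km/s = 231000 km/s
Propagation delay = 8482 / 231000 = 0.0367 s = 36.7186 ms
Processing delay = 4.3 ms
Total one-way latency = 41.0186 ms


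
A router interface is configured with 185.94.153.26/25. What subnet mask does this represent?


/25 means 25 network bits, 7 host bits
Binary: 11111111111111111111111110000000
Mask: 255.255.255.128


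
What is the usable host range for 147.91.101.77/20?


Network: 147.91.96.0
Broadcast: 147.91.111.255
First usable = network + 1
Last usable = broadcast - 1
Range: 147.91.96.1 to 147.91.111.254


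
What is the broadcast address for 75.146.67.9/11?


Network: 75.128.0.0/11
Host bits = 21
Set all host bits to 1:
Broadcast: 75.159.255.255


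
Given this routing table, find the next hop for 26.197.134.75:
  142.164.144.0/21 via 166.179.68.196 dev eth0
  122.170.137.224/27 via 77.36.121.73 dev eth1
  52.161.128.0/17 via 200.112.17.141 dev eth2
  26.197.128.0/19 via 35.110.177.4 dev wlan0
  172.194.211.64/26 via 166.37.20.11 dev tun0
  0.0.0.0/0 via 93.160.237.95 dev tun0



Longest prefix match for 26.197.134.75:
  /21 142.164.144.0: no
  /27 122.170.137.224: no
  /17 52.161.128.0: no
  /19 26.197.128.0: MATCH
  /26 172.194.211.64: no
  /0 0.0.0.0: MATCH
Selected: next-hop 35.110.177.4 via wlan0 (matched /19)


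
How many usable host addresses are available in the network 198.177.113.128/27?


Host bits = 32 - 27 = 5
Total addresses = 2^5 = 32
Usable = total - 2 (network and broadcast)
Usable hosts: 30


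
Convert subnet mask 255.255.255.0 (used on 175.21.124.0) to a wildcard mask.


Subnet mask: 255.255.255.0
Wildcard = 255.255.255.255 - subnet mask
255 - 255 = 0
255 - 255 = 0
255 - 255 = 0
255 - 0 = 255
Wildcard: 0.0.0.255


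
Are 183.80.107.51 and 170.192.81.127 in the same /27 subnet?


Mask: 255.255.255.224
183.80.107.51 AND mask = 183.80.107.32
170.192.81.127 AND mask = 170.192.81.96
No, different subnets (183.80.107.32 vs 170.192.81.96)


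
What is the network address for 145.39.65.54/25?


IP:   10010001.00100111.01000001.00110110
Mask: 11111111.11111111.11111111.10000000
AND operation:
Net:  10010001.00100111.01000001.00000000
Network: 145.39.65.0/25


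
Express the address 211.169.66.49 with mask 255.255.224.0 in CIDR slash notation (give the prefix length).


Binary: 11111111.11111111.11100000.00000000
Count leading 1s
Prefix: /19


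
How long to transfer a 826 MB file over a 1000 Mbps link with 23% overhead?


Effective throughput = 1000 * (1 - 23/100) = 770 Mbps
File size in Mb = 826 * 8 = 6608 Mb
Time = 6608 / 770
Time = 8.5818 seconds


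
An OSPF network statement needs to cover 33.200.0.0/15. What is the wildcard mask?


Subnet mask: 255.254.0.0
Wildcard = 255.255.255.255 - subnet mask
255 - 255 = 0
255 - 254 = 1
255 - 0 = 255
255 - 0 = 255
Wildcard: 0.1.255.255


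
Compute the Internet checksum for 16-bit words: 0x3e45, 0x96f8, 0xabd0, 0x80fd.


Sum all words (with carry folding):
+ 0x3e45 = 0x3e45
+ 0x96f8 = 0xd53d
+ 0xabd0 = 0x810e
+ 0x80fd = 0x020c
One's complement: ~0x020c
Checksum = 0xfdf3


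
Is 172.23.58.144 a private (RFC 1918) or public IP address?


RFC 1918 private ranges:
  10.0.0.0/8 (10.0.0.0 - 10.255.255.255)
  172.16.0.0/12 (172.16.0.0 - 172.31.255.255)
  192.168.0.0/16 (192.168.0.0 - 192.168.255.255)
Private (in 172.16.0.0/12)


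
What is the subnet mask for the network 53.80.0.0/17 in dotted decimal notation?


/17 means 17 network bits, 15 host bits
Binary: 11111111111111111000000000000000
Mask: 255.255.128.0


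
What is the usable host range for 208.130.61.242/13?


Network: 208.128.0.0
Broadcast: 208.135.255.255
First usable = network + 1
Last usable = broadcast - 1
Range: 208.128.0.1 to 208.135.255.254
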